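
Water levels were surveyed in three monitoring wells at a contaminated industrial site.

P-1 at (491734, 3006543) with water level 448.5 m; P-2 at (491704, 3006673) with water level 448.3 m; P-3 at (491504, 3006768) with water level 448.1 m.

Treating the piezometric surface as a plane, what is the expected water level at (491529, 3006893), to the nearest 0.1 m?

Taking P-1 as reference: P-2−P-1 = (-30, 130, -0.2); P-3−P-1 = (-230, 225, -0.4).
Determinant of the coordinate differences = (-30)·225 − (-230)·130 = 23150.
∂h/∂x = [(-0.2)·225 − (-0.4)·130] / 23150 = +0.0003024
∂h/∂y = [(-30)·(-0.4) − (-230)·(-0.2)] / 23150 = -0.001469
h(491529, 3006893) = 448.5 + (+0.0003024)·(-205) + (-0.001469)·(350) = 448.5 -0.062 -0.514 = 447.924 m.

447.9 m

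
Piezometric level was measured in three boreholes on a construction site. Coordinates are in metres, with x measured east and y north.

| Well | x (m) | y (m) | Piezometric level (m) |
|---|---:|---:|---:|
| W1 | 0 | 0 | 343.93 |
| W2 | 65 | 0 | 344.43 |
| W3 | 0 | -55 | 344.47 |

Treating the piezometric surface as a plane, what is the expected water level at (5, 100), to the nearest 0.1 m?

∂h/∂x = (344.43 − 343.93) / (65 − 0) = +0.007692
∂h/∂y = (344.47 − 343.93) / (-55 − 0) = -0.009818
h(5, 100) = 343.93 + (+0.007692)·(5) + (-0.009818)·(100) = 343.93 +0.038 -0.982 = 342.987 m.

343.0 m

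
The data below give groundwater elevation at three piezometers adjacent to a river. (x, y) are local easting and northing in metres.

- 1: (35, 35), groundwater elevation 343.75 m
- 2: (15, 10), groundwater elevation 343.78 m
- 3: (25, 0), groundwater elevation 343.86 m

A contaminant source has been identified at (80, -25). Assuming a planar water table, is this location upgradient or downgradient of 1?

Three-point gradient (reference 1): Δ to 2 = (-20, -25, +0.03), Δ to 3 = (-10, -35, +0.11).
∂h/∂x = +0.003778, ∂h/∂y = -0.004222 (det = 450).
Head at (80, -25) = 343.75 + (+0.003778)·(45) + (-0.004222)·(-60) = 344.17 m.
That is higher than the 343.75 m at 1, so the point is upgradient.

upgradient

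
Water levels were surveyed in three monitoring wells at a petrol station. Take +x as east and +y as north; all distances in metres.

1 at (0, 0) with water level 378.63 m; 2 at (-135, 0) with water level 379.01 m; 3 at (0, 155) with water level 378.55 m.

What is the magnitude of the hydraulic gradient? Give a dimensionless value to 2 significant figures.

∂h/∂x = (379.01 − 378.63) / (-135 − 0) = -0.002815
∂h/∂y = (378.55 − 378.63) / (155 − 0) = -0.0005161
|∇h| = √(-0.002815² + -0.0005161²) = 0.002862

0.0029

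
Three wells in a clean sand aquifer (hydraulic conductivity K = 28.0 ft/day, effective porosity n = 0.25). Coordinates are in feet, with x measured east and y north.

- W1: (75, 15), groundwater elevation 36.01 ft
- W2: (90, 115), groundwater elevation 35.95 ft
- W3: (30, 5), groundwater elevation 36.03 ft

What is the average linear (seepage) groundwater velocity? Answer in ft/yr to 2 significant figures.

Differences from W1: to W2 (Δx, Δy, Δh) = (15, 100, -0.06); to W3 = (-45, -10, +0.02).
Solve a·Δx + b·Δy = Δh: det = 15·(-10) − (-45)·100 = 4350.
∂h/∂x = [(-0.06)·(-10) − (+0.02)·100] / 4350 = -0.0003218
∂h/∂y = [15·(+0.02) − (-45)·(-0.06)] / 4350 = -0.0005517
|∇h| = √(-0.0003218² + -0.0005517²) = 0.0006387
Seepage velocity v = K·i/n = 28.0 × 0.0006387 / 0.25 = 0.07153 ft/day = 26.13 ft/yr.

26 ft/yr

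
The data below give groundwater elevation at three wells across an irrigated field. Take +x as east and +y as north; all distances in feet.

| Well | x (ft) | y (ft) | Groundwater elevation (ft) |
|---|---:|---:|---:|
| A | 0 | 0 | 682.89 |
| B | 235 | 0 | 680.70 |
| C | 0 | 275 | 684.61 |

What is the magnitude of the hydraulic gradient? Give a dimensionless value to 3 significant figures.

∂h/∂x = (680.70 − 682.89) / (235 − 0) = -0.009319
∂h/∂y = (684.61 − 682.89) / (275 − 0) = +0.006255
|∇h| = √(-0.009319² + 0.006255²) = 0.01122

0.0112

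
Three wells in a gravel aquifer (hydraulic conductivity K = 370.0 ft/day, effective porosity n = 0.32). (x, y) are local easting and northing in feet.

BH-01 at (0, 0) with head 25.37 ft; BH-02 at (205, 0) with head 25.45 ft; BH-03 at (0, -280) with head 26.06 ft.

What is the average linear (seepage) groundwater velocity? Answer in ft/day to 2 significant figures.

2.9 ft/day

∂h/∂x = (25.45 − 25.37) / (205 − 0) = +0.0003902
∂h/∂y = (26.06 − 25.37) / (-280 − 0) = -0.002464
|∇h| = √(0.0003902² + -0.002464²) = 0.002495
Seepage velocity v = K·i/n = 370.0 × 0.002495 / 0.32 = 2.885 ft/day.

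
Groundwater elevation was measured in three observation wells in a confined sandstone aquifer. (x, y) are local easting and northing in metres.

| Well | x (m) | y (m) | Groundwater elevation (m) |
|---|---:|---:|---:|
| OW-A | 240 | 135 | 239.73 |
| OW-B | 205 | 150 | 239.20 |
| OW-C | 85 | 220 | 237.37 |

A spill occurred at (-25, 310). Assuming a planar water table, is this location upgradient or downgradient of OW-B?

Differences from OW-A: to OW-B (Δx, Δy, Δh) = (-35, 15, -0.53); to OW-C = (-155, 85, -2.36).
Determinant of the coordinate differences = (-35)·85 − (-155)·15 = -650.
∂h/∂x = [(-0.53)·85 − (-2.36)·15] / -650 = +0.01485
∂h/∂y = [(-35)·(-2.36) − (-155)·(-0.53)] / -650 = -0.0006923
Head at (-25, 310) = 239.73 + (+0.01485)·(-265) + (-0.0006923)·(175) = 235.67 m.
That is lower than the 239.20 m at OW-B, so the point is downgradient.

downgradient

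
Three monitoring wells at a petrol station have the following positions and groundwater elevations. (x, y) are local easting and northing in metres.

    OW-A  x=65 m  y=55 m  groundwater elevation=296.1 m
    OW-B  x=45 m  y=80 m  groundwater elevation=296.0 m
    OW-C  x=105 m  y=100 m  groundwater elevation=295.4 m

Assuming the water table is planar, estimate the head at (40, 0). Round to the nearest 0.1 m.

With h = a·x + b·y + c and OW-A as origin, the differences give:
  (-20)·a + 25·b = -0.1
  40·a + 45·b = -0.7
Eliminate b (×45 and ×25, subtract): -1900·a = 13.00 → a = ∂h/∂x = -0.006842
Back-substitute: b = ∂h/∂y = -0.009474.
h(40, 0) = 296.1 + (-0.006842)·(-25) + (-0.009474)·(-55) = 296.1 +0.171 +0.521 = 296.792 m.

296.8 m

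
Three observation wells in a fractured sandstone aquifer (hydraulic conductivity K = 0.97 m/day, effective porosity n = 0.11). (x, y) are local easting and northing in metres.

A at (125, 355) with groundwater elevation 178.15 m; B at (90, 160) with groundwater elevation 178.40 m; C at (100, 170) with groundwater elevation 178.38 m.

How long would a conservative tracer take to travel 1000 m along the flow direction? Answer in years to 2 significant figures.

With h = a·x + b·y + c and A as origin, the differences give:
  (-35)·a + (-195)·b = +0.25
  (-25)·a + (-185)·b = +0.23
Eliminate b (×(-185) and ×(-195), subtract): 1600·a = -1.400 → a = ∂h/∂x = -0.0008750
Back-substitute: b = ∂h/∂y = -0.001125.
|∇h| = √(-0.0008750² + -0.001125²) = 0.001425
Seepage velocity v = K·i/n = 0.97 × 0.001425 / 0.11 = 0.01257 m/day.
t = 1000 / 0.01257 = 7.955e+04 days = 218 years.

220 years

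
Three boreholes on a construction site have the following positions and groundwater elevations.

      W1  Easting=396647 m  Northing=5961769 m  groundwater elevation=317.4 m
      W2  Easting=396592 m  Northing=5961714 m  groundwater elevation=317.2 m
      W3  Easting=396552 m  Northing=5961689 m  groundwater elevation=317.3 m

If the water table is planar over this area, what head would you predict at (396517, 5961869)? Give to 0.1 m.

Differences from W1: to W2 (Δx, Δy, Δh) = (-55, -55, -0.2); to W3 = (-95, -80, -0.1).
Determinant of the coordinate differences = (-55)·(-80) − (-95)·(-55) = -825.
∂h/∂x = [(-0.2)·(-80) − (-0.1)·(-55)] / -825 = -0.01273
∂h/∂y = [(-55)·(-0.1) − (-95)·(-0.2)] / -825 = +0.01636
h(396517, 5961869) = 317.4 + (-0.01273)·(-130) + (+0.01636)·(100) = 317.4 +1.655 +1.636 = 320.691 m.

320.7 m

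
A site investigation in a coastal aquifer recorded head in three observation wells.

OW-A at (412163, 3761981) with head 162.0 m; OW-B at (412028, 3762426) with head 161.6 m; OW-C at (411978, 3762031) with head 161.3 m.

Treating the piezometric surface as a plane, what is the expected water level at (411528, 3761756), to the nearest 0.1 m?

159.5 m

Taking OW-A as reference: OW-B−OW-A = (-135, 445, -0.4); OW-C−OW-A = (-185, 50, -0.7).
Solve a·Δx + b·Δy = Δh: det = (-135)·50 − (-185)·445 = 75575.
∂h/∂x = [(-0.4)·50 − (-0.7)·445] / 75575 = +0.003857
∂h/∂y = [(-135)·(-0.7) − (-185)·(-0.4)] / 75575 = +0.0002713
h(411528, 3761756) = 162.0 + (+0.003857)·(-635) + (+0.0002713)·(-225) = 162.0 -2.449 -0.061 = 159.490 m.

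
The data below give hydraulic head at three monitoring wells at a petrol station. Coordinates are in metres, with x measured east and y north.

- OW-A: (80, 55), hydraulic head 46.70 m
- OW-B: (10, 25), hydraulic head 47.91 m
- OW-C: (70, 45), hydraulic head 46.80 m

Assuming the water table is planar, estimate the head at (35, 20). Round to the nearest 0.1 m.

Differences from OW-A: to OW-B (Δx, Δy, Δh) = (-70, -30, +1.21); to OW-C = (-10, -10, +0.10).
Determinant of the coordinate differences = (-70)·(-10) − (-10)·(-30) = 400.
∂h/∂x = [(+1.21)·(-10) − (+0.10)·(-30)] / 400 = -0.02275
∂h/∂y = [(-70)·(+0.10) − (-10)·(+1.21)] / 400 = +0.01275
h(35, 20) = 46.70 + (-0.02275)·(-45) + (+0.01275)·(-35) = 46.70 +1.024 -0.446 = 47.277 m.

47.3 m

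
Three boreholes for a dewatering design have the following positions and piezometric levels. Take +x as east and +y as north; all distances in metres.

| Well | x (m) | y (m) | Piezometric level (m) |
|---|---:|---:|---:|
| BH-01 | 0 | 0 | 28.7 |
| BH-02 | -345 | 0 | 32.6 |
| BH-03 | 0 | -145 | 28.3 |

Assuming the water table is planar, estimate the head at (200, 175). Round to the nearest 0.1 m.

∂h/∂x = (32.6 − 28.7) / (-345 − 0) = -0.01130
∂h/∂y = (28.3 − 28.7) / (-145 − 0) = +0.002759
h(200, 175) = 28.7 + (-0.01130)·(200) + (+0.002759)·(175) = 28.7 -2.261 +0.483 = 26.922 m.

26.9 m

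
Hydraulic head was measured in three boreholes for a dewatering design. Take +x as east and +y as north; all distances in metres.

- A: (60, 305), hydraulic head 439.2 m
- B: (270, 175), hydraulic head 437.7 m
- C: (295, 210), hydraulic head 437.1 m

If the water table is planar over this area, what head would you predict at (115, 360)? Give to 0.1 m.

438.1 m

With h = a·x + b·y + c and A as origin, the differences give:
  210·a + (-130)·b = -1.5
  235·a + (-95)·b = -2.1
Eliminate b (×(-95) and ×(-130), subtract): 10600·a = -130.50 → a = ∂h/∂x = -0.01231
Back-substitute: b = ∂h/∂y = -0.008349.
h(115, 360) = 439.2 + (-0.01231)·(55) + (-0.008349)·(55) = 439.2 -0.677 -0.459 = 438.064 m.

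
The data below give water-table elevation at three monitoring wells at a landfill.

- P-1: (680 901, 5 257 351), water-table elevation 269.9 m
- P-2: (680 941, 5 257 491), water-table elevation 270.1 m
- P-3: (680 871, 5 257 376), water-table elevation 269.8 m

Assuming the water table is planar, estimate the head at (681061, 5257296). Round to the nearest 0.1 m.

270.5 m

Taking P-1 as reference: P-2−P-1 = (40, 140, +0.2); P-3−P-1 = (-30, 25, -0.1).
Solve a·Δx + b·Δy = Δh: det = 40·25 − (-30)·140 = 5200.
∂h/∂x = [(+0.2)·25 − (-0.1)·140] / 5200 = +0.003654
∂h/∂y = [40·(-0.1) − (-30)·(+0.2)] / 5200 = +0.0003846
h(681061, 5257296) = 269.9 + (+0.003654)·(160) + (+0.0003846)·(-55) = 269.9 +0.585 -0.021 = 270.463 m.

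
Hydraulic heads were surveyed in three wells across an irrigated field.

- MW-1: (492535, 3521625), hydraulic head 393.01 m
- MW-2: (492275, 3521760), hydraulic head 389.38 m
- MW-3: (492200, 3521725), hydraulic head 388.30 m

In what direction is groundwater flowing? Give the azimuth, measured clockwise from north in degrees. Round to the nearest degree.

268°

Taking MW-1 as reference: MW-2−MW-1 = (-260, 135, -3.63); MW-3−MW-1 = (-335, 100, -4.71).
Determinant of the coordinate differences = (-260)·100 − (-335)·135 = 19225.
∂h/∂x = [(-3.63)·100 − (-4.71)·135] / 19225 = +0.01419
∂h/∂y = [(-260)·(-4.71) − (-335)·(-3.63)] / 19225 = +0.0004447
Flow direction (−∇h) has components (-0.01419 E, -0.0004447 N).
Azimuth = atan2(E, N) = atan2(-0.01419, -0.0004447) = 268.2° ≈ 268°.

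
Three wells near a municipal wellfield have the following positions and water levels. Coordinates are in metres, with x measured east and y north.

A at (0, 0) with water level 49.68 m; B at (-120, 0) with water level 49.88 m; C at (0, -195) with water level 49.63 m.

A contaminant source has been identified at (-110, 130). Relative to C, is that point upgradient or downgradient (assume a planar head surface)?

∂h/∂x = (49.88 − 49.68) / (-120 − 0) = -0.001667
∂h/∂y = (49.63 − 49.68) / (-195 − 0) = +0.0002564
Head at (-110, 130) = 49.68 + (-0.001667)·(-110) + (+0.0002564)·(130) = 49.90 m.
That is higher than the 49.63 m at C, so the point is upgradient.

upgradient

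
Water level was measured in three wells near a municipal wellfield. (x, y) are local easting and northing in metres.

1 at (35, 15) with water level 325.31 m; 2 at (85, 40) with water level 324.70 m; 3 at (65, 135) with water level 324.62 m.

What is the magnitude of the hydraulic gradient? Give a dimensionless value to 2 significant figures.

0.011

Taking 1 as reference: 2−1 = (50, 25, -0.61); 3−1 = (30, 120, -0.69).
Solve a·Δx + b·Δy = Δh: det = 50·120 − 30·25 = 5250.
∂h/∂x = [(-0.61)·120 − (-0.69)·25] / 5250 = -0.01066
∂h/∂y = [50·(-0.69) − 30·(-0.61)] / 5250 = -0.003086
|∇h| = √(-0.01066² + -0.003086²) = 0.0111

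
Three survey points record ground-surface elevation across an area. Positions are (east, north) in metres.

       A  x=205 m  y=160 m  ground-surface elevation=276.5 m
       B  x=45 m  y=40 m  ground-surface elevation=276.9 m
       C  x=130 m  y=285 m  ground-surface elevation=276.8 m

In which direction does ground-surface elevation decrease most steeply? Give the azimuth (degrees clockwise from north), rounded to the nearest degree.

102°

Differences from A: to B (Δx, Δy, Δh) = (-160, -120, +0.4); to C = (-75, 125, +0.3).
Solve a·Δx + b·Δy = Δz: det = (-160)·125 − (-75)·(-120) = -29000.
∂z/∂x = [(+0.4)·125 − (+0.3)·(-120)] / -29000 = -0.002966
∂z/∂y = [(-160)·(+0.3) − (-75)·(+0.4)] / -29000 = +0.0006207
Steepest decrease is along −∇f: components (+0.002966 E, -0.0006207 N).
Azimuth = atan2(+0.002966, -0.0006207) = 101.8° ≈ 102°.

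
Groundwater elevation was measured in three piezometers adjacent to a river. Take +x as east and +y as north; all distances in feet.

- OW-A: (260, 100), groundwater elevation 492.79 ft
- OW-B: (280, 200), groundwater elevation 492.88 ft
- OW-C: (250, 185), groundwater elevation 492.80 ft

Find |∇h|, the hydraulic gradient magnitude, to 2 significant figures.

With h = a·x + b·y + c and OW-A as origin, the differences give:
  20·a + 100·b = +0.09
  (-10)·a + 85·b = +0.01
Eliminate b (×85 and ×100, subtract): 2700·a = 6.650 → a = ∂h/∂x = +0.002463
Back-substitute: b = ∂h/∂y = +0.0004074.
|∇h| = √(0.002463² + 0.0004074²) = 0.002496

0.0025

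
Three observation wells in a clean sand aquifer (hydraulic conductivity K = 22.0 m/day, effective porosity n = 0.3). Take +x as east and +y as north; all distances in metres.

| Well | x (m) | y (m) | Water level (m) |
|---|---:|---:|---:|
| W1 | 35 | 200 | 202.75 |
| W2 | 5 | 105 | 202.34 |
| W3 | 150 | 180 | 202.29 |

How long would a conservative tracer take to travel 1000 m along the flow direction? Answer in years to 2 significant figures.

Taking W1 as reference: W2−W1 = (-30, -95, -0.41); W3−W1 = (115, -20, -0.46).
Determinant of the coordinate differences = (-30)·(-20) − 115·(-95) = 11525.
∂h/∂x = [(-0.41)·(-20) − (-0.46)·(-95)] / 11525 = -0.003080
∂h/∂y = [(-30)·(-0.46) − 115·(-0.41)] / 11525 = +0.005289
|∇h| = √(-0.003080² + 0.005289²) = 0.00612
Seepage velocity v = K·i/n = 22.0 × 0.00612 / 0.3 = 0.4488 m/day.
t = 1000 / 0.4488 = 2228 days = 6.1 years.

6.1 years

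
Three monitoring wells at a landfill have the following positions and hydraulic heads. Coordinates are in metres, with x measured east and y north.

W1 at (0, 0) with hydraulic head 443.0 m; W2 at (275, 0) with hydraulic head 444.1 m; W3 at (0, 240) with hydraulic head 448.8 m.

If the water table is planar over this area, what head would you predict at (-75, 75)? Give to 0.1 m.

∂h/∂x = (444.1 − 443.0) / (275 − 0) = +0.004000
∂h/∂y = (448.8 − 443.0) / (240 − 0) = +0.02417
h(-75, 75) = 443.0 + (+0.004000)·(-75) + (+0.02417)·(75) = 443.0 -0.300 +1.813 = 444.512 m.

444.5 m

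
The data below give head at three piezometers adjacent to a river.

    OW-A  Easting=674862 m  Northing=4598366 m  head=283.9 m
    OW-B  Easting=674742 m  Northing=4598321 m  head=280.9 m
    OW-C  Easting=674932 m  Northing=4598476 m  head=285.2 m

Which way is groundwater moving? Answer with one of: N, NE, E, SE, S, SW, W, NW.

W

With h = a·x + b·y + c and OW-A as origin, the differences give:
  (-120)·a + (-45)·b = -3.0
  70·a + 110·b = +1.3
Eliminate b (×110 and ×(-45), subtract): -10050·a = -271.50 → a = ∂h/∂x = +0.02701
Back-substitute: b = ∂h/∂y = -0.005373.
Flow = −∇h = (-0.02701 east, +0.005373 north), which points west.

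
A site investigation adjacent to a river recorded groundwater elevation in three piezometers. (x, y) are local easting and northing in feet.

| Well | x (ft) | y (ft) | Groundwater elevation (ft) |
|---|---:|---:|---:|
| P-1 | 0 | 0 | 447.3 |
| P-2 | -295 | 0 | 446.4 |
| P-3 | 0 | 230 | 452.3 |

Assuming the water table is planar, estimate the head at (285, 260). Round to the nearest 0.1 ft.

∂h/∂x = (446.4 − 447.3) / (-295 − 0) = +0.003051
∂h/∂y = (452.3 − 447.3) / (230 − 0) = +0.02174
h(285, 260) = 447.3 + (+0.003051)·(285) + (+0.02174)·(260) = 447.3 +0.869 +5.652 = 453.822 ft.

453.8 ft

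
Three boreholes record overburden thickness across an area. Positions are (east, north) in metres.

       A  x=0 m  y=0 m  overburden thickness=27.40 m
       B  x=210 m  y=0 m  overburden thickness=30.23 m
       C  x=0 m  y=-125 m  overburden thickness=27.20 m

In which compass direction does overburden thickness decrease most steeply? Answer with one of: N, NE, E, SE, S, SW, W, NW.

W

∂d/∂x = (30.23 − 27.40) / (210 − 0) = +0.01348
∂d/∂y = (27.20 − 27.40) / (-125 − 0) = +0.001600
Steepest decrease is along −∇f = (-0.01348 E, -0.001600 N) → west.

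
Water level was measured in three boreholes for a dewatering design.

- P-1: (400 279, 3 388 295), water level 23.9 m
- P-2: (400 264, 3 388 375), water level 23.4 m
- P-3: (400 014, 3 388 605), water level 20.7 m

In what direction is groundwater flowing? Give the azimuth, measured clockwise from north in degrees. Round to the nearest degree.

310°

With h = a·x + b·y + c and P-1 as origin, the differences give:
  (-15)·a + 80·b = -0.5
  (-265)·a + 310·b = -3.2
Eliminate b (×310 and ×80, subtract): 16550·a = 101.00 → a = ∂h/∂x = +0.006103
Back-substitute: b = ∂h/∂y = -0.005106.
Flow direction (−∇h) has components (-0.006103 E, +0.005106 N).
Azimuth = atan2(E, N) = atan2(-0.006103, +0.005106) = 309.9° ≈ 310°.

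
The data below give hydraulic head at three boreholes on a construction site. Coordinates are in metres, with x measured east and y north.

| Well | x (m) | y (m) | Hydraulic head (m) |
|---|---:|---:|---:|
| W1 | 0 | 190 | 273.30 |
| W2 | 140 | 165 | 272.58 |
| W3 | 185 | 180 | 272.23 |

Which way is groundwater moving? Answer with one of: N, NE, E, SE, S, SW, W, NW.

NE

Taking W1 as reference: W2−W1 = (140, -25, -0.72); W3−W1 = (185, -10, -1.07).
Determinant of the coordinate differences = 140·(-10) − 185·(-25) = 3225.
∂h/∂x = [(-0.72)·(-10) − (-1.07)·(-25)] / 3225 = -0.006062
∂h/∂y = [140·(-1.07) − 185·(-0.72)] / 3225 = -0.005147
Flow = −∇h = (+0.006062 east, +0.005147 north), which points northeast.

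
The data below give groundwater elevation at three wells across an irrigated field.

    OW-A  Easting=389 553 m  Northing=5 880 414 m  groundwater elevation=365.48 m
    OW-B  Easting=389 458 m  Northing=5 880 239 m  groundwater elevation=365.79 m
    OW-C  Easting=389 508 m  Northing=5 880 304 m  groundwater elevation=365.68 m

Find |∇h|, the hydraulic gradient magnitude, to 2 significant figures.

0.0020

Three-point gradient (reference OW-A): Δ to OW-B = (-95, -175, +0.31), Δ to OW-C = (-45, -110, +0.20).
∂h/∂x = +0.0003495, ∂h/∂y = -0.001961 (det = 2575).
|∇h| = √(0.0003495² + -0.001961²) = 0.001992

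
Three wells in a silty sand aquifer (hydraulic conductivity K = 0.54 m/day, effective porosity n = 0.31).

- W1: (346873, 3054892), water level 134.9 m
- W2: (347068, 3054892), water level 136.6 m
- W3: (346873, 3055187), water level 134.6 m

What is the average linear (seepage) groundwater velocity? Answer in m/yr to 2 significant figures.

5.6 m/yr

∂h/∂x = (136.6 − 134.9) / (347068 − 346873) = +0.008718
∂h/∂y = (134.6 − 134.9) / (3055187 − 3054892) = -0.001017
|∇h| = √(0.008718² + -0.001017²) = 0.008777
Seepage velocity v = K·i/n = 0.54 × 0.008777 / 0.31 = 0.01529 m/day = 5.585 m/yr.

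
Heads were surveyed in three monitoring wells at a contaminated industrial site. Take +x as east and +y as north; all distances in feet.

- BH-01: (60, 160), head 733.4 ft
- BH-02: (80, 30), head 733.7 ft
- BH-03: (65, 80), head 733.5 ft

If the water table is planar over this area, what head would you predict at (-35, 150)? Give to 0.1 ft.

Three-point gradient (reference BH-01): Δ to BH-02 = (20, -130, +0.3), Δ to BH-03 = (5, -80, +0.1).
∂h/∂x = +0.01158, ∂h/∂y = -0.0005263 (det = -950).
h(-35, 150) = 733.4 + (+0.01158)·(-95) + (-0.0005263)·(-10) = 733.4 -1.100 +0.005 = 732.305 ft.

732.3 ft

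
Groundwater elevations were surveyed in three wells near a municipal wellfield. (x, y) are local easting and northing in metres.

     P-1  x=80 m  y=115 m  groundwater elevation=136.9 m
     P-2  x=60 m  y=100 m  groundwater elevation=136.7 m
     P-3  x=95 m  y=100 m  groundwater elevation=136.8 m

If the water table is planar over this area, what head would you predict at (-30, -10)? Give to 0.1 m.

Taking P-1 as reference: P-2−P-1 = (-20, -15, -0.2); P-3−P-1 = (15, -15, -0.1).
Determinant of the coordinate differences = (-20)·(-15) − 15·(-15) = 525.
∂h/∂x = [(-0.2)·(-15) − (-0.1)·(-15)] / 525 = +0.002857
∂h/∂y = [(-20)·(-0.1) − 15·(-0.2)] / 525 = +0.009524
h(-30, -10) = 136.9 + (+0.002857)·(-110) + (+0.009524)·(-125) = 136.9 -0.314 -1.190 = 135.395 m.

135.4 m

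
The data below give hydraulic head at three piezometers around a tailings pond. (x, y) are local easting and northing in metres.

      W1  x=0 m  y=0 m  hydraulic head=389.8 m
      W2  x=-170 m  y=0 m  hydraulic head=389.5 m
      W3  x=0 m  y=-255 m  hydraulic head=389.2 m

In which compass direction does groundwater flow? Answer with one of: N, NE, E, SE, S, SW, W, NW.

∂h/∂x = (389.5 − 389.8) / (-170 − 0) = +0.001765
∂h/∂y = (389.2 − 389.8) / (-255 − 0) = +0.002353
Flow = −∇h = (-0.001765 east, -0.002353 north), which points southwest.

SW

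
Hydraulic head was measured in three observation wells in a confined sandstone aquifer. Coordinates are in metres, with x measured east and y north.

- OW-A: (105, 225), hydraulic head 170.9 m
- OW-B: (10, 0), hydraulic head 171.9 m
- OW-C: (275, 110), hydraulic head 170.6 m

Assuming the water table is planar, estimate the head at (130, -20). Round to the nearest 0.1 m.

171.5 m

Differences from OW-A: to OW-B (Δx, Δy, Δh) = (-95, -225, +1.0); to OW-C = (170, -115, -0.3).
Determinant of the coordinate differences = (-95)·(-115) − 170·(-225) = 49175.
∂h/∂x = [(+1.0)·(-115) − (-0.3)·(-225)] / 49175 = -0.003711
∂h/∂y = [(-95)·(-0.3) − 170·(+1.0)] / 49175 = -0.002877
h(130, -20) = 170.9 + (-0.003711)·(25) + (-0.002877)·(-245) = 170.9 -0.093 +0.705 = 171.512 m.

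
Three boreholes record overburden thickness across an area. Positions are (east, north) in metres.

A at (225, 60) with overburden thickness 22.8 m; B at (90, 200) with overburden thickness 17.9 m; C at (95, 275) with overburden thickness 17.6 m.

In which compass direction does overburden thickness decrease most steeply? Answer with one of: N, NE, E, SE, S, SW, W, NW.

With d = a·x + b·y + c and A as origin, the differences give:
  (-135)·a + 140·b = -4.9
  (-130)·a + 215·b = -5.2
Eliminate b (×215 and ×140, subtract): -10825·a = -325.50 → a = ∂d/∂x = +0.03007
Back-substitute: b = ∂d/∂y = -0.006005.
Steepest decrease is along −∇f = (-0.03007 E, +0.006005 N) → west.

W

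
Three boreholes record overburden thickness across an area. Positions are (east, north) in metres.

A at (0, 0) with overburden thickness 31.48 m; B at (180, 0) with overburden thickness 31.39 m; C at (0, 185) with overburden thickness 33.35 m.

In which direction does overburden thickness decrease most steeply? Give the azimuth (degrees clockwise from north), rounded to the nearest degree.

177°

∂d/∂x = (31.39 − 31.48) / (180 − 0) = -0.0005000
∂d/∂y = (33.35 − 31.48) / (185 − 0) = +0.01011
Steepest decrease is along −∇f: components (+0.0005000 E, -0.01011 N).
Azimuth = atan2(+0.0005000, -0.01011) = 177.2° ≈ 177°.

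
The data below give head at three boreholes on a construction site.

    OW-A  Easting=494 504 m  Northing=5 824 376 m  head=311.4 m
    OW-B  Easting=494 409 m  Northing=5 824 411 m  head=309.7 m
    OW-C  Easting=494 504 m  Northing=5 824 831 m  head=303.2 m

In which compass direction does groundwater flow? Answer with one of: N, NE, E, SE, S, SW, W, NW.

NW

Differences from OW-A: to OW-B (Δx, Δy, Δh) = (-95, 35, -1.7); to OW-C = (0, 455, -8.2).
Solve a·Δx + b·Δy = Δh: det = (-95)·455 − 0·35 = -43225.
∂h/∂x = [(-1.7)·455 − (-8.2)·35] / -43225 = +0.01126
∂h/∂y = [(-95)·(-8.2) − 0·(-1.7)] / -43225 = -0.01802
Flow = −∇h = (-0.01126 east, +0.01802 north), which points northwest.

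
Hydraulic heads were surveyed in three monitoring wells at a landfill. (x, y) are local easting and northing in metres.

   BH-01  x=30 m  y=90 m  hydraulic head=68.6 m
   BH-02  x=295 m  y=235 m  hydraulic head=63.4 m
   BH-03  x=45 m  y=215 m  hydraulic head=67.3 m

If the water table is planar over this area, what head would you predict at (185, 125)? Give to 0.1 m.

66.0 m

Differences from BH-01: to BH-02 (Δx, Δy, Δh) = (265, 145, -5.2); to BH-03 = (15, 125, -1.3).
Determinant of the coordinate differences = 265·125 − 15·145 = 30950.
∂h/∂x = [(-5.2)·125 − (-1.3)·145] / 30950 = -0.01491
∂h/∂y = [265·(-1.3) − 15·(-5.2)] / 30950 = -0.008611
h(185, 125) = 68.6 + (-0.01491)·(155) + (-0.008611)·(35) = 68.6 -2.311 -0.301 = 65.987 m.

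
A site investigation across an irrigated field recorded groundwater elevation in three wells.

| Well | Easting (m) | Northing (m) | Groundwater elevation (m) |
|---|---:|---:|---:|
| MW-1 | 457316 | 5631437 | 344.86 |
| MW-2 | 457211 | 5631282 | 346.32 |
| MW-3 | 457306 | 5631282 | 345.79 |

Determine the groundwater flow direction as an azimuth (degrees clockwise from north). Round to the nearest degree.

045°

Three-point gradient (reference MW-1): Δ to MW-2 = (-105, -155, +1.46), Δ to MW-3 = (-10, -155, +0.93).
∂h/∂x = -0.005579, ∂h/∂y = -0.005640 (det = 14725).
Flow direction (−∇h) has components (+0.005579 E, +0.005640 N).
Azimuth = atan2(E, N) = atan2(+0.005579, +0.005640) = 44.7° ≈ 045°.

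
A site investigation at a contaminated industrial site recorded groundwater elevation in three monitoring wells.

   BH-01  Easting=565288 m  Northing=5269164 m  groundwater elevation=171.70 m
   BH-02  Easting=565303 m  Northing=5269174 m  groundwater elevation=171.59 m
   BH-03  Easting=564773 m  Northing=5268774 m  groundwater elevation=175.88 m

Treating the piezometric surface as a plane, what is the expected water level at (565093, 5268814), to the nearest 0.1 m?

Taking BH-01 as reference: BH-02−BH-01 = (15, 10, -0.11); BH-03−BH-01 = (-515, -390, +4.18).
Determinant of the coordinate differences = 15·(-390) − (-515)·10 = -700.
∂h/∂x = [(-0.11)·(-390) − (+4.18)·10] / -700 = -0.001571
∂h/∂y = [15·(+4.18) − (-515)·(-0.11)] / -700 = -0.008643
h(565093, 5268814) = 171.70 + (-0.001571)·(-195) + (-0.008643)·(-350) = 171.70 +0.306 +3.025 = 175.031 m.

175.0 m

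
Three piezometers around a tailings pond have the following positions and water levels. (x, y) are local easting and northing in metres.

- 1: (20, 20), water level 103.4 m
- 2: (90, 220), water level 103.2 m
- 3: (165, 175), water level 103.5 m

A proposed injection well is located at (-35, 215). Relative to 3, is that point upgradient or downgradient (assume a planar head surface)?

With h = a·x + b·y + c and 1 as origin, the differences give:
  70·a + 200·b = -0.2
  145·a + 155·b = +0.1
Eliminate b (×155 and ×200, subtract): -18150·a = -51.00 → a = ∂h/∂x = +0.002810
Back-substitute: b = ∂h/∂y = -0.001983.
Head at (-35, 215) = 103.4 + (+0.002810)·(-55) + (-0.001983)·(195) = 102.86 m.
That is lower than the 103.5 m at 3, so the point is downgradient.

downgradient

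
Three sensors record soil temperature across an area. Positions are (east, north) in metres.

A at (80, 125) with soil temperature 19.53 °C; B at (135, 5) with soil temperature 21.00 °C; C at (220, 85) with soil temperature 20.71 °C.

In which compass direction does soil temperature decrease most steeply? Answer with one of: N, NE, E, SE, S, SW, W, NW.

Taking A as reference: B−A = (55, -120, +1.47); C−A = (140, -40, +1.18).
Determinant of the coordinate differences = 55·(-40) − 140·(-120) = 14600.
∂T/∂x = [(+1.47)·(-40) − (+1.18)·(-120)] / 14600 = +0.005671
∂T/∂y = [55·(+1.18) − 140·(+1.47)] / 14600 = -0.009651
Steepest decrease is along −∇f = (-0.005671 E, +0.009651 N) → northwest.

NW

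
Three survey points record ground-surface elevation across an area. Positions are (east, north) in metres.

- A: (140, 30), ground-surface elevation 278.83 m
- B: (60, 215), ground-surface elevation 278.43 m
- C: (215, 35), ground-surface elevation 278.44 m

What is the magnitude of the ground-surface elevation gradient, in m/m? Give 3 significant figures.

0.00652 m/m

Differences from A: to B (Δx, Δy, Δh) = (-80, 185, -0.40); to C = (75, 5, -0.39).
Determinant of the coordinate differences = (-80)·5 − 75·185 = -14275.
∂z/∂x = [(-0.40)·5 − (-0.39)·185] / -14275 = -0.004914
∂z/∂y = [(-80)·(-0.39) − 75·(-0.40)] / -14275 = -0.004287
|∇f| = √(-0.004914² + -0.004287²) = 0.006521 m/m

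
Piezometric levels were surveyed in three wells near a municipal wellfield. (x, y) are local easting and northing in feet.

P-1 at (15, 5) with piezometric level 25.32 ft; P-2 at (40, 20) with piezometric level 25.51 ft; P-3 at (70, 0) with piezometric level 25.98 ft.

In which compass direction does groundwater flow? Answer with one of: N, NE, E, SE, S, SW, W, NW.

Differences from P-1: to P-2 (Δx, Δy, Δh) = (25, 15, +0.19); to P-3 = (55, -5, +0.66).
Solve a·Δx + b·Δy = Δh: det = 25·(-5) − 55·15 = -950.
∂h/∂x = [(+0.19)·(-5) − (+0.66)·15] / -950 = +0.01142
∂h/∂y = [25·(+0.66) − 55·(+0.19)] / -950 = -0.006368
Flow = −∇h = (-0.01142 east, +0.006368 north), which points northwest.

NW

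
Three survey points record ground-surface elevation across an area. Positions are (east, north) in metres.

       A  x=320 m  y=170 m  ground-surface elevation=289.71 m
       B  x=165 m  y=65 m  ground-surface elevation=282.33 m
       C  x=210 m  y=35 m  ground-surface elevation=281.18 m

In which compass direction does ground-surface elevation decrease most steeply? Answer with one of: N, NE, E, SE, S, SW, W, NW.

Differences from A: to B (Δx, Δy, Δh) = (-155, -105, -7.38); to C = (-110, -135, -8.53).
Determinant of the coordinate differences = (-155)·(-135) − (-110)·(-105) = 9375.
∂z/∂x = [(-7.38)·(-135) − (-8.53)·(-105)] / 9375 = +0.01074
∂z/∂y = [(-155)·(-8.53) − (-110)·(-7.38)] / 9375 = +0.05444
Steepest decrease is along −∇f = (-0.01074 E, -0.05444 N) → south.

S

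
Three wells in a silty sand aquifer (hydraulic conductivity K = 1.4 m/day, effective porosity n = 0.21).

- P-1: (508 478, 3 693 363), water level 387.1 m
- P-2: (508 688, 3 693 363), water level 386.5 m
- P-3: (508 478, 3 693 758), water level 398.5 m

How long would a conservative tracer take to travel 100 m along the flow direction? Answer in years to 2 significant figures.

1.4 years

∂h/∂x = (386.5 − 387.1) / (508688 − 508478) = -0.002857
∂h/∂y = (398.5 − 387.1) / (3693758 − 3693363) = +0.02886
|∇h| = √(-0.002857² + 0.02886²) = 0.029
Seepage velocity v = K·i/n = 1.4 × 0.029 / 0.21 = 0.1933 m/day.
t = 100 / 0.1933 = 517.3 days = 1.42 years.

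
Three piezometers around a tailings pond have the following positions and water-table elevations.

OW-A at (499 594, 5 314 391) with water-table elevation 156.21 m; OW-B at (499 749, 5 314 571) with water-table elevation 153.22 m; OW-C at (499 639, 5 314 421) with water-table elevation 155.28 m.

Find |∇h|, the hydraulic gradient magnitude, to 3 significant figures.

0.0227

Differences from OW-A: to OW-B (Δx, Δy, Δh) = (155, 180, -2.99); to OW-C = (45, 30, -0.93).
Solve a·Δx + b·Δy = Δh: det = 155·30 − 45·180 = -3450.
∂h/∂x = [(-2.99)·30 − (-0.93)·180] / -3450 = -0.02252
∂h/∂y = [155·(-0.93) − 45·(-2.99)] / -3450 = +0.002783
|∇h| = √(-0.02252² + 0.002783²) = 0.02269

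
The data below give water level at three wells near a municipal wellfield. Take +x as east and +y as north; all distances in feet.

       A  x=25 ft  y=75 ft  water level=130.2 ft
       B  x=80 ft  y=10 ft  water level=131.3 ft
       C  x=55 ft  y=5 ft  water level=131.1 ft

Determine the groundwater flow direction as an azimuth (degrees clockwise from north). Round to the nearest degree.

312°

Three-point gradient (reference A): Δ to B = (55, -65, +1.1), Δ to C = (30, -70, +0.9).
∂h/∂x = +0.009737, ∂h/∂y = -0.008684 (det = -1900).
Flow direction (−∇h) has components (-0.009737 E, +0.008684 N).
Azimuth = atan2(E, N) = atan2(-0.009737, +0.008684) = 311.7° ≈ 312°.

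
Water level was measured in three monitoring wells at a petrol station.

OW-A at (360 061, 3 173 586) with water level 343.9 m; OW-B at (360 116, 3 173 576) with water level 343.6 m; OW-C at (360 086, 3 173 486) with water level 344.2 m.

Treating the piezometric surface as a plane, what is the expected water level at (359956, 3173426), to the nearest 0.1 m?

345.3 m

Three-point gradient (reference OW-A): Δ to OW-B = (55, -10, -0.3), Δ to OW-C = (25, -100, +0.3).
∂h/∂x = -0.006286, ∂h/∂y = -0.004571 (det = -5250).
h(359956, 3173426) = 343.9 + (-0.006286)·(-105) + (-0.004571)·(-160) = 343.9 +0.660 +0.731 = 345.291 m.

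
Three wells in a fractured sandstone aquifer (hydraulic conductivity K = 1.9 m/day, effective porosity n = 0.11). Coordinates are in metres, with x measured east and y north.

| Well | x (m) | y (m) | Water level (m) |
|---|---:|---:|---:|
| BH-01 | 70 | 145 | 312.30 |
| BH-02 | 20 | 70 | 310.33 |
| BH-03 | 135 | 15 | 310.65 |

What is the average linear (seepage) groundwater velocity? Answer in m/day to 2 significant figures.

0.38 m/day

Three-point gradient (reference BH-01): Δ to BH-02 = (-50, -75, -1.97), Δ to BH-03 = (65, -130, -1.65).
∂h/∂x = +0.01164, ∂h/∂y = +0.01851 (det = 11375).
|∇h| = √(0.01164² + 0.01851²) = 0.02187
Seepage velocity v = K·i/n = 1.9 × 0.02187 / 0.11 = 0.3778 m/day.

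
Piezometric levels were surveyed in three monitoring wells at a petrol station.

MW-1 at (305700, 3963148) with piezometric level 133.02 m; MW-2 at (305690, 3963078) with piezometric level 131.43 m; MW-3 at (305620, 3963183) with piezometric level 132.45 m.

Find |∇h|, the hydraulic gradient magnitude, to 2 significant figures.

0.026

Taking MW-1 as reference: MW-2−MW-1 = (-10, -70, -1.59); MW-3−MW-1 = (-80, 35, -0.57).
Solve a·Δx + b·Δy = Δh: det = (-10)·35 − (-80)·(-70) = -5950.
∂h/∂x = [(-1.59)·35 − (-0.57)·(-70)] / -5950 = +0.01606
∂h/∂y = [(-10)·(-0.57) − (-80)·(-1.59)] / -5950 = +0.02042
|∇h| = √(0.01606² + 0.02042²) = 0.02598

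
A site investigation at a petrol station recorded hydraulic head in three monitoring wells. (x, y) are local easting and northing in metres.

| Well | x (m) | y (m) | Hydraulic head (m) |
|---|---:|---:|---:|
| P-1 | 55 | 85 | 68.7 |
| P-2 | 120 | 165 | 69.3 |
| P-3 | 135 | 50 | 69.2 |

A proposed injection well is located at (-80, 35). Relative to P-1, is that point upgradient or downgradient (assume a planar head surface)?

With h = a·x + b·y + c and P-1 as origin, the differences give:
  65·a + 80·b = +0.6
  80·a + (-35)·b = +0.5
Eliminate b (×(-35) and ×80, subtract): -8675·a = -61.00 → a = ∂h/∂x = +0.007032
Back-substitute: b = ∂h/∂y = +0.001787.
Head at (-80, 35) = 68.7 + (+0.007032)·(-135) + (+0.001787)·(-50) = 67.66 m.
That is lower than the 68.7 m at P-1, so the point is downgradient.

downgradient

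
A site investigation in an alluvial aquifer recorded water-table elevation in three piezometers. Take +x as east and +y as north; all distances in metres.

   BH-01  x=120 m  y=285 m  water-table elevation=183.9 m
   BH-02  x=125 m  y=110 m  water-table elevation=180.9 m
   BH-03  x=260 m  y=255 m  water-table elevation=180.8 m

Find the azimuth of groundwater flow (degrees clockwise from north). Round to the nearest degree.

132°

With h = a·x + b·y + c and BH-01 as origin, the differences give:
  5·a + (-175)·b = -3.0
  140·a + (-30)·b = -3.1
Eliminate b (×(-30) and ×(-175), subtract): 24350·a = -452.50 → a = ∂h/∂x = -0.01858
Back-substitute: b = ∂h/∂y = +0.01661.
Flow direction (−∇h) has components (+0.01858 E, -0.01661 N).
Azimuth = atan2(E, N) = atan2(+0.01858, -0.01661) = 131.8° ≈ 132°.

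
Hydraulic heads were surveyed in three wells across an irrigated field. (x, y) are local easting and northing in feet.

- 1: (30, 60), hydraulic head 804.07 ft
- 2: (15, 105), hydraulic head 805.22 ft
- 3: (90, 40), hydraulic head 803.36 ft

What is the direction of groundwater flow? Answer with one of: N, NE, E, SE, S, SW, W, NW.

S

Taking 1 as reference: 2−1 = (-15, 45, +1.15); 3−1 = (60, -20, -0.71).
Determinant of the coordinate differences = (-15)·(-20) − 60·45 = -2400.
∂h/∂x = [(+1.15)·(-20) − (-0.71)·45] / -2400 = -0.003729
∂h/∂y = [(-15)·(-0.71) − 60·(+1.15)] / -2400 = +0.02431
Flow = −∇h = (+0.003729 east, -0.02431 north), which points south.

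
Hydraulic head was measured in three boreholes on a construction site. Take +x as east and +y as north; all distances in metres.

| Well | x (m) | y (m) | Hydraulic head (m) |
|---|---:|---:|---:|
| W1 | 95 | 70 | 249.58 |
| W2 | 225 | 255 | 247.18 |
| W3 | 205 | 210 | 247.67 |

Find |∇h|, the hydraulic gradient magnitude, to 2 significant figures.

Differences from W1: to W2 (Δx, Δy, Δh) = (130, 185, -2.40); to W3 = (110, 140, -1.91).
Solve a·Δx + b·Δy = Δh: det = 130·140 − 110·185 = -2150.
∂h/∂x = [(-2.40)·140 − (-1.91)·185] / -2150 = -0.008070
∂h/∂y = [130·(-1.91) − 110·(-2.40)] / -2150 = -0.007302
|∇h| = √(-0.008070² + -0.007302²) = 0.01088

0.011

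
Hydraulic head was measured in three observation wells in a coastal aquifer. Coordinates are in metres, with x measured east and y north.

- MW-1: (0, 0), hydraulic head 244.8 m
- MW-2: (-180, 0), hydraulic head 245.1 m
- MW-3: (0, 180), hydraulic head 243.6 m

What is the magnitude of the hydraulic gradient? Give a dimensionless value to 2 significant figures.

0.0069

∂h/∂x = (245.1 − 244.8) / (-180 − 0) = -0.001667
∂h/∂y = (243.6 − 244.8) / (180 − 0) = -0.006667
|∇h| = √(-0.001667² + -0.006667²) = 0.006872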